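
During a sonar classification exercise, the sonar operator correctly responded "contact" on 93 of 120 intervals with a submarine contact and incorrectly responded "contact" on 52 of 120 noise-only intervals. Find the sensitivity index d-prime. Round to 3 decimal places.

d-prime = 0.923

H = 93/120 = 0.7750
FA = 52/120 = 0.4333
z(H) = 0.7554
z(FA) = -0.1680
d' = z(H) − z(FA) = 0.7554 − (-0.1680) = 0.9234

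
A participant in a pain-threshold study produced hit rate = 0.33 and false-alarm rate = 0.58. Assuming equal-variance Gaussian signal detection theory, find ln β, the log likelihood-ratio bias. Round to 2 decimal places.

ln β = -0.08

Φ⁻¹(H) = -0.440
Φ⁻¹(FA) = 0.202
ln β = −½·[z(H)² − z(FA)²] = −0.5 × (0.194 − 0.041) = -0.0765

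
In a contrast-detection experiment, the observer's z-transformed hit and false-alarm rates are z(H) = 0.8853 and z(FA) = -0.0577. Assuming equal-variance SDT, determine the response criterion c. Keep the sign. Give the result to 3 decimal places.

c = -0.414

c = −½·[z(H) + z(FA)] = −½·(0.8853 + (-0.0577)) = -0.4138
c < 0: the observer has a liberal response bias.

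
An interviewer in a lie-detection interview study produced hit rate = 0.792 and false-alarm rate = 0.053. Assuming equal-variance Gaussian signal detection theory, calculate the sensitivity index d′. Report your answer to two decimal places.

z(H) = 0.8134
z(FA) = -1.6164
d' = z(H) − z(FA) = 0.8134 − (-1.6164) = 2.4298

d′ = 2.43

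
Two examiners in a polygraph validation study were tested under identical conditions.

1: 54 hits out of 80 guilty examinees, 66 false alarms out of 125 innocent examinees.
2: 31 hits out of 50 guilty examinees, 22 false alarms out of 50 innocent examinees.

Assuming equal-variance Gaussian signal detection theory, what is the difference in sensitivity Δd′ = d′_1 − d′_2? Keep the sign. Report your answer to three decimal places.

Δd′ = -0.073

1: z(0.6750) = 0.4538, z(0.5280) = 0.0702, d' = 0.3836
2: z(0.6200) = 0.3055, z(0.4400) = -0.1510, d' = 0.4565
Δd' = d'_1 − d'_2 = 0.3836 − 0.4565 = -0.0729
2 has the higher sensitivity.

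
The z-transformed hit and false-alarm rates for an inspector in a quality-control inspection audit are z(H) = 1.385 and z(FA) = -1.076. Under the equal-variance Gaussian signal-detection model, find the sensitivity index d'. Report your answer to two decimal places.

d' = z(H) − z(FA) = 1.385 − (-1.076) = 2.461

d' = 2.46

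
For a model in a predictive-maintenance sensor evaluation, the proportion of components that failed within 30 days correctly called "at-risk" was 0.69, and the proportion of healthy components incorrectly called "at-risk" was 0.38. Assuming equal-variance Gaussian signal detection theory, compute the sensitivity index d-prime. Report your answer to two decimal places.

z(0.69) = 0.496, z(0.38) = -0.305
d' = z(H) − z(FA) = 0.496 − (-0.305) = 0.801

d-prime = 0.80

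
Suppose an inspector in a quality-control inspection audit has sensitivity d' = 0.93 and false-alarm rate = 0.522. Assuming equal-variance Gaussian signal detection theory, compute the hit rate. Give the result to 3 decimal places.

hit rate = 0.838

z(false-alarm rate) = z(0.522) = 0.0552
z(H) = z(FA) + d' = 0.0552 + 0.93 = 0.9852
hit rate = Φ(0.9852) = 0.8377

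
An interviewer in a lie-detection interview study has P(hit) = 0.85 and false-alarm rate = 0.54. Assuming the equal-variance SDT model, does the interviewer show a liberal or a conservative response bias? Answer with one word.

liberal

z(H) = 1.036, z(FA) = 0.100
c = −½·(z(H) + z(FA)) = -0.568
c < 0 → liberal criterion (biased toward responding “yes”).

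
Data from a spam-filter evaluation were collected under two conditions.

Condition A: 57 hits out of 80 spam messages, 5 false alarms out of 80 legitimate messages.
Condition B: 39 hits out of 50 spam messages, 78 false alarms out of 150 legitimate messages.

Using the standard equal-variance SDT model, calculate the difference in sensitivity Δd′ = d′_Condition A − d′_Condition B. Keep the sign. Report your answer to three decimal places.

Condition A: z(0.7125) = 0.5607, z(0.0625) = -1.5341, d' = 2.0948
Condition B: z(0.7800) = 0.7722, z(0.5200) = 0.0502, d' = 0.7220
Δd' = d'_Condition A − d'_Condition B = 2.0948 − 0.7220 = 1.3728
Condition A has the higher sensitivity.

Δd′ = 1.373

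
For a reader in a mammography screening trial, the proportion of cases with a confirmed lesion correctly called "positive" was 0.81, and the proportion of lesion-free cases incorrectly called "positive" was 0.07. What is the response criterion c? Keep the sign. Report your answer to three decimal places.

c = 0.299

z(H) = z(0.81) = 0.8779
z(FA) = z(0.07) = -1.4758
c = −½·[z(H) + z(FA)] = −0.5 × (0.8779 + (-1.4758)) = 0.29895
c > 0: the reader has a conservative response bias.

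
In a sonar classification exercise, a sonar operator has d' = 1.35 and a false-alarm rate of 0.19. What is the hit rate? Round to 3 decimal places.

z(false-alarm rate) = z(0.19) = -0.8779
z(H) = z(FA) + d' = -0.8779 + 1.35 = 0.4721
hit rate = Φ(0.4721) = 0.6816

hit rate = 0.682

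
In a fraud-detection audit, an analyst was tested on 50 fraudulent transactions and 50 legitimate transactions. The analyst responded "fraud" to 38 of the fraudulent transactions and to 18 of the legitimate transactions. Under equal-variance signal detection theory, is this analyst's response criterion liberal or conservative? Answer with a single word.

z(H) = 0.706, z(FA) = -0.358
c = −½·(z(H) + z(FA)) = -0.174
c < 0 → liberal criterion (biased toward responding “yes”).

liberal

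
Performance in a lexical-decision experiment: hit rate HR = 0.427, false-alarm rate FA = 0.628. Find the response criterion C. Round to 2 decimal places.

C = -0.07

z(H) = -0.1840
z(FA) = 0.3266
c = −½·[z(H) + z(FA)] = −0.5 × (-0.1840 + 0.3266) = -0.0713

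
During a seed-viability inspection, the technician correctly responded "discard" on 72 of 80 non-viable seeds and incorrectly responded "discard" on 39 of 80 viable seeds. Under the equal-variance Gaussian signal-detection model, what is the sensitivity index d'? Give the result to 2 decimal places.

d' = 1.31

H = 72/80 = 0.9000
FA = 39/80 = 0.4875
z(H) = z(0.9000) = 1.282
z(FA) = z(0.4875) = -0.031
d' = z(H) − z(FA) = 1.282 − (-0.031) = 1.313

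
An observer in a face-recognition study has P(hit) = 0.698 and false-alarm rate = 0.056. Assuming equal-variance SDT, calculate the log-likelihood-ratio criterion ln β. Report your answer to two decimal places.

ln β = 1.13

z(H) = z(0.698) = 0.519
z(FA) = z(0.056) = -1.589
ln β = −½·[z(H)² − z(FA)²] = −0.5 × (0.269 − 2.525) = 1.128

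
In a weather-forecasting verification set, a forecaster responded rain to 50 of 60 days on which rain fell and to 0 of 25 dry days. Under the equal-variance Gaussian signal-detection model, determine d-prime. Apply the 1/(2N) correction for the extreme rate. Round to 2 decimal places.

The false-alarm rate is 0/25 = 0, so apply the 1/(2N) correction: FA → 1/(2·25) = 0.02000.
z(H) = z(0.83333) = 0.967
z(FA) = z(0.02000) = -2.054
d' = 0.967 − (-2.054) = 3.021

d-prime = 3.02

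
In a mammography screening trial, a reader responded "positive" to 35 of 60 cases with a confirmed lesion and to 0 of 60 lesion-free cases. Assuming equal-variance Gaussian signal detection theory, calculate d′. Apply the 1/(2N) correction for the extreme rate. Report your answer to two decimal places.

d′ = 2.60

The false-alarm rate is 0/60 = 0, so apply the 1/(2N) correction: FA → 1/(2·60) = 0.00833.
z(H) = z(0.58333) = 0.210
z(FA) = z(0.00833) = -2.394
d' = 0.210 − (-2.394) = 2.604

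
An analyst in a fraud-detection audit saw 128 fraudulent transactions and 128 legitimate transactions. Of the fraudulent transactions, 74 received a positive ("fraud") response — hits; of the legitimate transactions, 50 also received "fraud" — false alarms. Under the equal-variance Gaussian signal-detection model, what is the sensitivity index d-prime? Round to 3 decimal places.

H = 74/128 = 0.5781
FA = 50/128 = 0.3906
Φ⁻¹(H) = Φ⁻¹(0.5781) = 0.1970
Φ⁻¹(FA) = Φ⁻¹(0.3906) = -0.2778
d' = z(H) − z(FA) = 0.1970 − (-0.2778) = 0.4748

d-prime = 0.475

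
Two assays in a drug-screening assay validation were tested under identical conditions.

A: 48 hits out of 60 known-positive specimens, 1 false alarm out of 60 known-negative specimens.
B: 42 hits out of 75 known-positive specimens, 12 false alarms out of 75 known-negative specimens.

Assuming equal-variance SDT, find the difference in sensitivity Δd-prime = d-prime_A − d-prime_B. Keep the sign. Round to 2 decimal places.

Δd-prime = 1.82

A: z(0.8000) = 0.842, z(0.0167) = -2.127, d' = 2.969
B: z(0.5600) = 0.151, z(0.1600) = -0.994, d' = 1.145
Δd' = d'_A − d'_B = 2.969 − 1.145 = 1.824
A has the higher sensitivity.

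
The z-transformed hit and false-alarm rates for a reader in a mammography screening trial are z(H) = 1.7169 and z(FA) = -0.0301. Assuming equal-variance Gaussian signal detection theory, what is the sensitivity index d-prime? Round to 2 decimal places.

d-prime = 1.75

d' = z(H) − z(FA) = 1.7169 − (-0.0301) = 1.7470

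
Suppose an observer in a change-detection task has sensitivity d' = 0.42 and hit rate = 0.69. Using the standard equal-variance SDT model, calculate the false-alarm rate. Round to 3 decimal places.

z(hit rate) = z(0.69) = 0.4959
z(FA) = z(H) − d' = 0.4959 − 0.42 = 0.0759
false-alarm rate = Φ(0.0759) = 0.5303

false-alarm rate = 0.530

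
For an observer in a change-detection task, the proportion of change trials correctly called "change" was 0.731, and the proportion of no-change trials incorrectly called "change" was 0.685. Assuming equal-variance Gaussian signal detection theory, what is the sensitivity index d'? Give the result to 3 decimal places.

d' = 0.134

z(H) = z(0.731) = 0.6158
z(FA) = z(0.685) = 0.4817
d' = z(H) − z(FA) = 0.6158 − 0.4817 = 0.1341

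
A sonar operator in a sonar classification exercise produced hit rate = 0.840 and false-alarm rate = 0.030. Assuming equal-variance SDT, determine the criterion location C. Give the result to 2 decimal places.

C = 0.44

z(0.840) = 0.994, z(0.030) = -1.881
c = −½·[z(H) + z(FA)] = −0.5 × (0.994 + (-1.881)) = 0.4435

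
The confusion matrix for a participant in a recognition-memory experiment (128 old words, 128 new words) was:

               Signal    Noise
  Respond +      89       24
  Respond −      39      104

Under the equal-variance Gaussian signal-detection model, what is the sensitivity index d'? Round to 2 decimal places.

H = 89/128 = 0.6953
FA = 24/128 = 0.1875
z(0.6953) = 0.5109, z(0.1875) = -0.8871
d' = z(H) − z(FA) = 0.5109 − (-0.8871) = 1.3980

d' = 1.40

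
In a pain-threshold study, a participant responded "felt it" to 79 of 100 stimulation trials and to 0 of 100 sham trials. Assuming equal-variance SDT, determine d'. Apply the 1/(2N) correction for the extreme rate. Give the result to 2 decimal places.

d' = 3.38

The false-alarm rate is 0/100 = 0, so apply the 1/(2N) correction: FA → 1/(2·100) = 0.00500.
z(H) = z(0.79000) = 0.806
z(FA) = z(0.00500) = -2.576
d' = 0.806 − (-2.576) = 3.382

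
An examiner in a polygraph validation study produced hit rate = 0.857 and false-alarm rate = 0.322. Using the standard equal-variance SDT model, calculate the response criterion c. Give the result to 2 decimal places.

c = -0.30

Φ⁻¹(H) = 1.067
Φ⁻¹(FA) = -0.462
c = −½·[z(H) + z(FA)] = −0.5 × (1.067 + (-0.462)) = -0.3025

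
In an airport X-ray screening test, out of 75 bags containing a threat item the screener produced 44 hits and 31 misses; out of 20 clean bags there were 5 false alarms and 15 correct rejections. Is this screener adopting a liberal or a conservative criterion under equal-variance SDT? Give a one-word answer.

z(H) = 0.219, z(FA) = -0.674
c = −½·(z(H) + z(FA)) = 0.2275
c > 0 → conservative criterion (biased toward responding “no”).

conservative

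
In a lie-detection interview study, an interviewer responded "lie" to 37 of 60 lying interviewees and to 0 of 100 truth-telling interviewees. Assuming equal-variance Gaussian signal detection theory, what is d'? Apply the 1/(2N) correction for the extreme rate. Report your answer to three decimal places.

The false-alarm rate is 0/100 = 0, so apply the 1/(2N) correction: FA → 1/(2·100) = 0.00500.
z(H) = z(0.61667) = 0.2967
z(FA) = z(0.00500) = -2.5758
d' = 0.2967 − (-2.5758) = 2.8725

d' = 2.873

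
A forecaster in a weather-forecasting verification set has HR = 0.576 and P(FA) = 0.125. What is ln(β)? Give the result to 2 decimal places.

ln β = 0.64

z(H) = 0.192
z(FA) = -1.150
ln β = −½·[z(H)² − z(FA)²] = −0.5 × (0.037 − 1.323) = 0.643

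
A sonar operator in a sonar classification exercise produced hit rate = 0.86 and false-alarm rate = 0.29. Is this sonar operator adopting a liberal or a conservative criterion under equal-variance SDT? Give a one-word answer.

z(H) = 1.080, z(FA) = -0.553
c = −½·(z(H) + z(FA)) = -0.2635
c < 0 → liberal criterion (biased toward responding “yes”).

liberal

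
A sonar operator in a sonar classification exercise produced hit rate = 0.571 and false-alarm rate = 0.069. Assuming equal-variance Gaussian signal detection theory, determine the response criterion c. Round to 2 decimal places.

c = 0.65

z(H) = 0.1789
z(FA) = -1.4833
c = −½·[z(H) + z(FA)] = −0.5 × (0.1789 + (-1.4833)) = 0.6522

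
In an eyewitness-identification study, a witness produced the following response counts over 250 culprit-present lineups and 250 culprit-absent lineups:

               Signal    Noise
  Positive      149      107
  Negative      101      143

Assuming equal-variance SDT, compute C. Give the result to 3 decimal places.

C = -0.031

H = 149/250 = 0.5960
FA = 107/250 = 0.4280
Φ⁻¹(0.5960) = 0.2430, Φ⁻¹(0.4280) = -0.1815
c = −½·[z(H) + z(FA)] = −0.5 × (0.2430 + (-0.1815)) = -0.03075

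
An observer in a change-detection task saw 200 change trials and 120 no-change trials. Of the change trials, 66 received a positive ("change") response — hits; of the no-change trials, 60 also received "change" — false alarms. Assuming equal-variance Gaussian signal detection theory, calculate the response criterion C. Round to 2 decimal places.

H = 66/200 = 0.3300
FA = 60/120 = 0.5000
z(0.3300) = -0.440, z(0.5000) = 0.000
c = −½·[z(H) + z(FA)] = −0.5 × (-0.440 + 0.000) = 0.220
c > 0: the observer has a conservative response bias.

C = 0.22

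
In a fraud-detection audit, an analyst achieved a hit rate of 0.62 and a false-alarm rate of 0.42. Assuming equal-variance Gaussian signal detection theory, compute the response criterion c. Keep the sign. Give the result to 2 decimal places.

z(0.62) = 0.3055, z(0.42) = -0.2019
c = −½·[z(H) + z(FA)] = −0.5 × (0.3055 + (-0.2019)) = -0.0518

c = -0.05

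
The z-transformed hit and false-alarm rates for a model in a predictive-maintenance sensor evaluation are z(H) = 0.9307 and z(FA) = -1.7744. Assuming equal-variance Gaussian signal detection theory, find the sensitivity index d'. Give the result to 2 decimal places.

d' = 2.71

d' = z(H) − z(FA) = 0.9307 − (-1.7744) = 2.7051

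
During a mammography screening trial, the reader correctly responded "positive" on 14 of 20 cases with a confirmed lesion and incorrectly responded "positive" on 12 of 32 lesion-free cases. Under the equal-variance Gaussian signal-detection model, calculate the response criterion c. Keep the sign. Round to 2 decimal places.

c = -0.10

H = 14/20 = 0.7000
FA = 12/32 = 0.3750
z(0.7000) = 0.524, z(0.3750) = -0.319
c = −½·[z(H) + z(FA)] = −0.5 × (0.524 + (-0.319)) = -0.1025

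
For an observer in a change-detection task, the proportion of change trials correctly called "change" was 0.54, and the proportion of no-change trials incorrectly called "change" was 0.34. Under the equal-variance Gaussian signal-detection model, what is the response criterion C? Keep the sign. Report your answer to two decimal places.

z(0.54) = 0.1004, z(0.34) = -0.4125
c = −½·[z(H) + z(FA)] = −0.5 × (0.1004 + (-0.4125)) = 0.15605

C = 0.16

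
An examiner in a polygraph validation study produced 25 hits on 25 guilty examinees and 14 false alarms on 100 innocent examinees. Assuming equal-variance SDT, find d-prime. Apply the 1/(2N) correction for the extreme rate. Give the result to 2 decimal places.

The hit rate is 25/25 = 1, so apply the 1/(2N) correction: H → 1 − 1/(2·25) = 0.98000.
z(H) = z(0.98000) = 2.054
z(FA) = z(0.14000) = -1.080
d' = 2.054 − (-1.080) = 3.134

d-prime = 3.13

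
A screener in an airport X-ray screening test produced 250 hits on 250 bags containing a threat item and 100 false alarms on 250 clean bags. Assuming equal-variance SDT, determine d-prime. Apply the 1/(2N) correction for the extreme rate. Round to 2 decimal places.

d-prime = 3.13

The hit rate is 250/250 = 1, so apply the 1/(2N) correction: H → 1 − 1/(2·250) = 0.99800.
z(H) = z(0.99800) = 2.878
z(FA) = z(0.40000) = -0.253
d' = 2.878 − (-0.253) = 3.131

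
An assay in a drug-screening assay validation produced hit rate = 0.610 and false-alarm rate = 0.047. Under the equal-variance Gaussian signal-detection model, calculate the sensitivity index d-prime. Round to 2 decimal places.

z(0.610) = 0.2793, z(0.047) = -1.6747
d' = z(H) − z(FA) = 0.2793 − (-1.6747) = 1.9540

d-prime = 1.95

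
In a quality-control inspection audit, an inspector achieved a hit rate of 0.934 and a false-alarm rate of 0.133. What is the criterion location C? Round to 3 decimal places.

Φ⁻¹(H) = 1.5063
Φ⁻¹(FA) = -1.1123
c = −½·[z(H) + z(FA)] = −0.5 × (1.5063 + (-1.1123)) = -0.1970

C = -0.197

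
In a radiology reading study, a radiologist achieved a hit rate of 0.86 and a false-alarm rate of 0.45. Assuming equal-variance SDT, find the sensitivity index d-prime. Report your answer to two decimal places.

z(0.86) = 1.080, z(0.45) = -0.126
d' = z(H) − z(FA) = 1.080 − (-0.126) = 1.206

d-prime = 1.21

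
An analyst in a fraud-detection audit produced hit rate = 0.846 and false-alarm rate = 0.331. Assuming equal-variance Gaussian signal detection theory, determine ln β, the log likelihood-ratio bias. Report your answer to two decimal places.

Φ⁻¹(H) = Φ⁻¹(0.846) = 1.019
Φ⁻¹(FA) = Φ⁻¹(0.331) = -0.437
ln β = −½·[z(H)² − z(FA)²] = −0.5 × (1.038 − 0.191) = -0.4235

ln β = -0.42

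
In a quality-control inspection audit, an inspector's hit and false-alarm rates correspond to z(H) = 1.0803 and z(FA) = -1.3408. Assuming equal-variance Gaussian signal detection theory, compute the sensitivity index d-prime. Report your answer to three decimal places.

d-prime = 2.421

d' = z(H) − z(FA) = 1.0803 − (-1.3408) = 2.4211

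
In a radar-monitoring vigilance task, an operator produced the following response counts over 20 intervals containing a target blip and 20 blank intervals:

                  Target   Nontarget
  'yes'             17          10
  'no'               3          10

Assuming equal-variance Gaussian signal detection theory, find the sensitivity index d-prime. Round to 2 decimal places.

d-prime = 1.04

H = 17/20 = 0.8500
FA = 10/20 = 0.5000
z(H) = 1.036
z(FA) = 0.000
d' = z(H) − z(FA) = 1.036 − 0.000 = 1.036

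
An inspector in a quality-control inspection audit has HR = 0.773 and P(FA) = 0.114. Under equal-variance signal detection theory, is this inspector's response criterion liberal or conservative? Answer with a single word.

conservative

z(H) = 0.749, z(FA) = -1.206
c = −½·(z(H) + z(FA)) = 0.2285
c > 0 → conservative criterion (biased toward responding “no”).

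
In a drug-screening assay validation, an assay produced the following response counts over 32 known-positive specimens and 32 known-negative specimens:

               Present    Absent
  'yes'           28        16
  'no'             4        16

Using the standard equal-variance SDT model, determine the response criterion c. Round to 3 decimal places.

c = -0.575

H = 28/32 = 0.8750
FA = 16/32 = 0.5000
Φ⁻¹(H) = Φ⁻¹(0.8750) = 1.1503
Φ⁻¹(FA) = Φ⁻¹(0.5000) = 0.0000
c = −½·[z(H) + z(FA)] = −0.5 × (1.1503 + 0.0000) = -0.57515
c < 0: the assay has a liberal response bias.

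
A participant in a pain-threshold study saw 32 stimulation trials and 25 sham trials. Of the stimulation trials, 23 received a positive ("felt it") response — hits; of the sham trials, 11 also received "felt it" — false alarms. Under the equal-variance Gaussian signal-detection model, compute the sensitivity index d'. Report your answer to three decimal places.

d' = 0.730

H = 23/32 = 0.7188
FA = 11/25 = 0.4400
z(H) = z(0.7188) = 0.5793
z(FA) = z(0.4400) = -0.1510
d' = z(H) − z(FA) = 0.5793 − (-0.1510) = 0.7303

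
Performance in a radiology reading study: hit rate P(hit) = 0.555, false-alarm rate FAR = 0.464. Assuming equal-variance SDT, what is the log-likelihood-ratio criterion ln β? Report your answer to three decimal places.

z(H) = 0.1383
z(FA) = -0.0904
ln β = −½·[z(H)² − z(FA)²] = −0.5 × (0.0191 − 0.0082) = -0.00545

ln β = -0.005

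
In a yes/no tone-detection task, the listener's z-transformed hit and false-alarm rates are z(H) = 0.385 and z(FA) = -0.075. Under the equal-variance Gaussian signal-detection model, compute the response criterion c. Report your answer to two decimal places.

c = -0.16

c = −½·[z(H) + z(FA)] = −½·(0.385 + (-0.075)) = -0.155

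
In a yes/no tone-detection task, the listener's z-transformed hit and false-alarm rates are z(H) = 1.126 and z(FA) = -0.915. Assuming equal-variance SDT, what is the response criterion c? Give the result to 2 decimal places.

c = −½·[z(H) + z(FA)] = −½·(1.126 + (-0.915)) = -0.1055

c = -0.11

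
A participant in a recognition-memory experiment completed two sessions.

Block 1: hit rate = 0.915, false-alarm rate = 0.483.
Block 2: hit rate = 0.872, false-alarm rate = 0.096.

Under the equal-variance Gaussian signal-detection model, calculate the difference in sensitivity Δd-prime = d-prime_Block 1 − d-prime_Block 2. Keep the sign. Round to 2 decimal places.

Block 1: z(0.915) = 1.372, z(0.483) = -0.043, d' = 1.415
Block 2: z(0.872) = 1.136, z(0.096) = -1.305, d' = 2.441
Δd' = d'_Block 1 − d'_Block 2 = 1.415 − 2.441 = -1.026
Block 2 has the higher sensitivity.

Δd-prime = -1.03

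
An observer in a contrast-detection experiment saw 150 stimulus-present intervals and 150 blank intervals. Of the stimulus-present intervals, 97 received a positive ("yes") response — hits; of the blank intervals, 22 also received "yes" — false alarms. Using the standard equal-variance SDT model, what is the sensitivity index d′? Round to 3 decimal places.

d′ = 1.427

H = 97/150 = 0.6467
FA = 22/150 = 0.1467
Φ⁻¹(H) = 0.3764
Φ⁻¹(FA) = -1.0507
d' = z(H) − z(FA) = 0.3764 − (-1.0507) = 1.4271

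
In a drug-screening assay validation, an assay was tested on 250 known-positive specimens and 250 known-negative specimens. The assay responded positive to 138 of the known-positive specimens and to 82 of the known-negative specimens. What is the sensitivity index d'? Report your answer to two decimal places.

d' = 0.58

H = 138/250 = 0.5520
FA = 82/250 = 0.3280
z(H) = 0.1307
z(FA) = -0.4454
d' = z(H) − z(FA) = 0.1307 − (-0.4454) = 0.5761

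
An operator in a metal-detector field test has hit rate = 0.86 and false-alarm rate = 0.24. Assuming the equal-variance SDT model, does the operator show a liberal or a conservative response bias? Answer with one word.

liberal

z(H) = 1.080, z(FA) = -0.706
c = −½·(z(H) + z(FA)) = -0.187
c < 0 → liberal criterion (biased toward responding “yes”).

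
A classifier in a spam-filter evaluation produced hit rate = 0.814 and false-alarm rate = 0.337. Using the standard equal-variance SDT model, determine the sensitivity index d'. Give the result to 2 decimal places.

z(H) = z(0.814) = 0.893
z(FA) = z(0.337) = -0.421
d' = z(H) − z(FA) = 0.893 − (-0.421) = 1.314

d' = 1.31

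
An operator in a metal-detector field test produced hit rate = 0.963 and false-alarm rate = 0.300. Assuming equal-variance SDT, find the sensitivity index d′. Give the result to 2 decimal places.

d′ = 2.31

z(H) = 1.787
z(FA) = -0.524
d' = z(H) − z(FA) = 1.787 − (-0.524) = 2.311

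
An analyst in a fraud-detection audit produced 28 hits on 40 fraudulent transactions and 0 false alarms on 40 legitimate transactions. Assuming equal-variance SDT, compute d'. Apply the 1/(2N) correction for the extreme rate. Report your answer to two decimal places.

d' = 2.77

The false-alarm rate is 0/40 = 0, so apply the 1/(2N) correction: FA → 1/(2·40) = 0.01250.
z(H) = z(0.70000) = 0.524
z(FA) = z(0.01250) = -2.241
d' = 0.524 − (-2.241) = 2.765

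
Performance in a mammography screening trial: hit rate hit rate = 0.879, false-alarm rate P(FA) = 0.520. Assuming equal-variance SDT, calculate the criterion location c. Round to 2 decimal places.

c = -0.61

z(0.879) = 1.170, z(0.520) = 0.050
c = −½·[z(H) + z(FA)] = −0.5 × (1.170 + 0.050) = -0.610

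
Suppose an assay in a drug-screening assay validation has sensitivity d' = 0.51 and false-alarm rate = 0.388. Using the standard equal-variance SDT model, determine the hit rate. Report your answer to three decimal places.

z(false-alarm rate) = z(0.388) = -0.2845
z(H) = z(FA) + d' = -0.2845 + 0.51 = 0.2255
hit rate = Φ(0.2255) = 0.5892

hit rate = 0.589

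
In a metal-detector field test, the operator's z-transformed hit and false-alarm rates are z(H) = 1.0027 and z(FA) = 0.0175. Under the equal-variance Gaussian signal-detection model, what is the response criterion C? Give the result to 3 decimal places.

c = −½·[z(H) + z(FA)] = −½·(1.0027 + 0.0175) = -0.5101
c < 0: the operator has a liberal response bias.

C = -0.510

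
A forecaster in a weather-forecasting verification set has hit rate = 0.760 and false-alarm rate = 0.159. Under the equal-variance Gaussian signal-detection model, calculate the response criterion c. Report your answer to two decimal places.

c = 0.15

Φ⁻¹(H) = 0.706
Φ⁻¹(FA) = -0.999
c = −½·[z(H) + z(FA)] = −0.5 × (0.706 + (-0.999)) = 0.1465
c > 0: the forecaster has a conservative response bias.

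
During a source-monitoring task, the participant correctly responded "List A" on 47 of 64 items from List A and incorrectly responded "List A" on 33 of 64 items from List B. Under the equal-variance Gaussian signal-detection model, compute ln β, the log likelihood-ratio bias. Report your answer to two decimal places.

ln β = -0.20

H = 47/64 = 0.7344
FA = 33/64 = 0.5156
Φ⁻¹(H) = Φ⁻¹(0.7344) = 0.626
Φ⁻¹(FA) = Φ⁻¹(0.5156) = 0.039
ln β = −½·[z(H)² − z(FA)²] = −0.5 × (0.392 − 0.002) = -0.195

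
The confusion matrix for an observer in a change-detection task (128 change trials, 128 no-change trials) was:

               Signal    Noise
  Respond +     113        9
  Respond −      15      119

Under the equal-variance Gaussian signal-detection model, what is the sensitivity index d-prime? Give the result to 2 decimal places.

d-prime = 2.66

H = 113/128 = 0.8828
FA = 9/128 = 0.0703
z(0.8828) = 1.1891, z(0.0703) = -1.4736
d' = z(H) − z(FA) = 1.1891 − (-1.4736) = 2.6627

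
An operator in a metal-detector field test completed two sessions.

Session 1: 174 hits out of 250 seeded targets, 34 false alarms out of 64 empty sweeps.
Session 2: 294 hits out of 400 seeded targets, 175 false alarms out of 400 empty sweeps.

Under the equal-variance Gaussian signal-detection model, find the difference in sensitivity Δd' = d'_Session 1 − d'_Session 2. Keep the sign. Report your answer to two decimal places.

Δd' = -0.35

Session 1: z(0.6960) = 0.513, z(0.5312) = 0.078, d' = 0.435
Session 2: z(0.7350) = 0.628, z(0.4375) = -0.157, d' = 0.785
Δd' = d'_Session 1 − d'_Session 2 = 0.435 − 0.785 = -0.350
Session 2 has the higher sensitivity.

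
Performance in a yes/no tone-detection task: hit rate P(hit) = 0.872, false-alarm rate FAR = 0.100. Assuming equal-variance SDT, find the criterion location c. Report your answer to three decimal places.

c = 0.073

z(H) = z(0.872) = 1.1359
z(FA) = z(0.100) = -1.2816
c = −½·[z(H) + z(FA)] = −0.5 × (1.1359 + (-1.2816)) = 0.07285
c > 0: the listener has a conservative response bias.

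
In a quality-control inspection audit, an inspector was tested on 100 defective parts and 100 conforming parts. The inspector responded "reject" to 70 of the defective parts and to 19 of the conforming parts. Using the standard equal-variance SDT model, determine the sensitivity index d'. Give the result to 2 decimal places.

d' = 1.40

H = 70/100 = 0.7000
FA = 19/100 = 0.1900
z(H) = 0.5244
z(FA) = -0.8779
d' = z(H) − z(FA) = 0.5244 − (-0.8779) = 1.4023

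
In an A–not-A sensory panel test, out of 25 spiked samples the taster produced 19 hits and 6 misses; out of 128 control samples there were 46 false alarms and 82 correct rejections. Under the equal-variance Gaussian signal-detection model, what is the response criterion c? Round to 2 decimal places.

H = 19/25 = 0.7600
FA = 46/128 = 0.3594
Φ⁻¹(H) = 0.7063
Φ⁻¹(FA) = -0.3601
c = −½·[z(H) + z(FA)] = −0.5 × (0.7063 + (-0.3601)) = -0.1731
c < 0: the taster has a liberal response bias.

c = -0.17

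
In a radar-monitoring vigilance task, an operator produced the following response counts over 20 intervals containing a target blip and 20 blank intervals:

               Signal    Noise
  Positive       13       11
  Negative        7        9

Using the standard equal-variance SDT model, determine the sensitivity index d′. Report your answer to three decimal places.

d′ = 0.260

H = 13/20 = 0.6500
FA = 11/20 = 0.5500
z(0.6500) = 0.3853, z(0.5500) = 0.1257
d' = z(H) − z(FA) = 0.3853 − 0.1257 = 0.2596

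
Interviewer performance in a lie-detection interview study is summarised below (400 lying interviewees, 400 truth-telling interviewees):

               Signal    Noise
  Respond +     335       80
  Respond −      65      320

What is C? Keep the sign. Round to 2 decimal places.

C = -0.07

H = 335/400 = 0.8375
FA = 80/400 = 0.2000
z(H) = z(0.8375) = 0.9842
z(FA) = z(0.2000) = -0.8416
c = −½·[z(H) + z(FA)] = −0.5 × (0.9842 + (-0.8416)) = -0.0713
c < 0: the interviewer has a liberal response bias.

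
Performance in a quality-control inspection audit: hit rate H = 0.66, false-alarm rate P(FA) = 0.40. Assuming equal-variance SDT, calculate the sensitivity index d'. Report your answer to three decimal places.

z(0.66) = 0.4125, z(0.40) = -0.2533
d' = z(H) − z(FA) = 0.4125 − (-0.2533) = 0.6658

d' = 0.666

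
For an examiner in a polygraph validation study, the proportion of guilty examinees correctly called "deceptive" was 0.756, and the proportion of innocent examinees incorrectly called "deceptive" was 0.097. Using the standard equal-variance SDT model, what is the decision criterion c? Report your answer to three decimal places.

z(H) = 0.6935
z(FA) = -1.2988
c = −½·[z(H) + z(FA)] = −0.5 × (0.6935 + (-1.2988)) = 0.30265
c > 0: the examiner has a conservative response bias.

c = 0.303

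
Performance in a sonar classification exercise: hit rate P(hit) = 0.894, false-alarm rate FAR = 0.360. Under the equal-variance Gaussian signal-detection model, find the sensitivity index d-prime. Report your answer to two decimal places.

d-prime = 1.61

z(H) = 1.2481
z(FA) = -0.3585
d' = z(H) − z(FA) = 1.2481 − (-0.3585) = 1.6066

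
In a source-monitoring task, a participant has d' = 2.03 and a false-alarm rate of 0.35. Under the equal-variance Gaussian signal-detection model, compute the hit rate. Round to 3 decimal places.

hit rate = 0.950

z(false-alarm rate) = z(0.35) = -0.3853
z(H) = z(FA) + d' = -0.3853 + 2.03 = 1.6447
hit rate = Φ(1.6447) = 0.9500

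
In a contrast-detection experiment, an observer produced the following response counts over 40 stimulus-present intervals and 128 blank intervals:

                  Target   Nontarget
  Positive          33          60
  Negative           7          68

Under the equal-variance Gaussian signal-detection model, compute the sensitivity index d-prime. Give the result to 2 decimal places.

H = 33/40 = 0.8250
FA = 60/128 = 0.4688
Φ⁻¹(H) = Φ⁻¹(0.8250) = 0.935
Φ⁻¹(FA) = Φ⁻¹(0.4688) = -0.078
d' = z(H) − z(FA) = 0.935 − (-0.078) = 1.013

d-prime = 1.01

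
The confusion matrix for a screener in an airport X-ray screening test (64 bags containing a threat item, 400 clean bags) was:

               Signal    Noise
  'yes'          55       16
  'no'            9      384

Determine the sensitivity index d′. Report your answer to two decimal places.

H = 55/64 = 0.8594
FA = 16/400 = 0.0400
z(0.8594) = 1.0776, z(0.0400) = -1.7507
d' = z(H) − z(FA) = 1.0776 − (-1.7507) = 2.8283

d′ = 2.83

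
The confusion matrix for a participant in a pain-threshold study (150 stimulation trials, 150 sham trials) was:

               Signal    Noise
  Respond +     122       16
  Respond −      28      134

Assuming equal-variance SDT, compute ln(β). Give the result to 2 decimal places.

H = 122/150 = 0.8133
FA = 16/150 = 0.1067
z(H) = 0.890
z(FA) = -1.244
ln β = −½·[z(H)² − z(FA)²] = −0.5 × (0.792 − 1.548) = 0.378

ln β = 0.38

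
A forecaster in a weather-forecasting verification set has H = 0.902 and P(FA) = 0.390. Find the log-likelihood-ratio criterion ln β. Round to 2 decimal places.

Φ⁻¹(0.902) = 1.293, Φ⁻¹(0.390) = -0.279
ln β = −½·[z(H)² − z(FA)²] = −0.5 × (1.672 − 0.078) = -0.797

ln β = -0.80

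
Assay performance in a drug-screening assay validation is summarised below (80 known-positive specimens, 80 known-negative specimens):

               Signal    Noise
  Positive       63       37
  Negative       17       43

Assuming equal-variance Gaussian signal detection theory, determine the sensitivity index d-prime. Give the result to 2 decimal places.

H = 63/80 = 0.7875
FA = 37/80 = 0.4625
z(0.7875) = 0.7978, z(0.4625) = -0.0941
d' = z(H) − z(FA) = 0.7978 − (-0.0941) = 0.8919

d-prime = 0.89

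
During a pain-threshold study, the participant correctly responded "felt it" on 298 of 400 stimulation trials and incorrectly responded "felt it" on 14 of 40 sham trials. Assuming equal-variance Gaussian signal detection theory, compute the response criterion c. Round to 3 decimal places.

c = -0.137

H = 298/400 = 0.7450
FA = 14/40 = 0.3500
z(H) = 0.6588
z(FA) = -0.3853
c = −½·[z(H) + z(FA)] = −0.5 × (0.6588 + (-0.3853)) = -0.13675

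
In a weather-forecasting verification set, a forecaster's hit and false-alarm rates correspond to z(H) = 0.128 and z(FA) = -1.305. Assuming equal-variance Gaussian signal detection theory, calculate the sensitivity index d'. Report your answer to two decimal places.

d' = z(H) − z(FA) = 0.128 − (-1.305) = 1.433

d' = 1.43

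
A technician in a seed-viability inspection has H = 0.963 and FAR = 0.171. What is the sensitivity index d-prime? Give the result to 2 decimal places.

d-prime = 2.74

Φ⁻¹(0.963) = 1.787, Φ⁻¹(0.171) = -0.950
d' = z(H) − z(FA) = 1.787 − (-0.950) = 2.737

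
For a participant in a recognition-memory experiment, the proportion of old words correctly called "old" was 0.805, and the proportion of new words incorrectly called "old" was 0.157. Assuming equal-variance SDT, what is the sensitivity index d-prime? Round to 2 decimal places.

Φ⁻¹(H) = 0.8596
Φ⁻¹(FA) = -1.0069
d' = z(H) − z(FA) = 0.8596 − (-1.0069) = 1.8665

d-prime = 1.87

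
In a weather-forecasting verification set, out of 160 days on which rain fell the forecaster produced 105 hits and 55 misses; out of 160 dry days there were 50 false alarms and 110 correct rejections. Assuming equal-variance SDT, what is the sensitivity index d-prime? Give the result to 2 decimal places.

d-prime = 0.89

H = 105/160 = 0.6562
FA = 50/160 = 0.3125
Φ⁻¹(0.6562) = 0.402, Φ⁻¹(0.3125) = -0.489
d' = z(H) − z(FA) = 0.402 − (-0.489) = 0.891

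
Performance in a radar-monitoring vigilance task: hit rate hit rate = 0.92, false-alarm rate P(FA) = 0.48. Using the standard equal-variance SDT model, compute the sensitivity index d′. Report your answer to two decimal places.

z(H) = z(0.92) = 1.405
z(FA) = z(0.48) = -0.050
d' = z(H) − z(FA) = 1.405 − (-0.050) = 1.455

d′ = 1.46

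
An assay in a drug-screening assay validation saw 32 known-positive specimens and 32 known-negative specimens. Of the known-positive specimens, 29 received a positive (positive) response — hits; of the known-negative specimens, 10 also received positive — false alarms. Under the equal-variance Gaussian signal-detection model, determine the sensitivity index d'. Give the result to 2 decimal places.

H = 29/32 = 0.9062
FA = 10/32 = 0.3125
z(H) = z(0.9062) = 1.3177
z(FA) = z(0.3125) = -0.4888
d' = z(H) − z(FA) = 1.3177 − (-0.4888) = 1.8065

d' = 1.81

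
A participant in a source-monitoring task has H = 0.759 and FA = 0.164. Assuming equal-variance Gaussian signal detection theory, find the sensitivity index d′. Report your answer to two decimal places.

d′ = 1.68

Φ⁻¹(H) = Φ⁻¹(0.759) = 0.7031
Φ⁻¹(FA) = Φ⁻¹(0.164) = -0.9782
d' = z(H) − z(FA) = 0.7031 − (-0.9782) = 1.6813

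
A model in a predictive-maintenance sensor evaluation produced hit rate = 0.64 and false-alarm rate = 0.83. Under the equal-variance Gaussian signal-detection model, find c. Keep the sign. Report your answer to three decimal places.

Φ⁻¹(H) = Φ⁻¹(0.64) = 0.3585
Φ⁻¹(FA) = Φ⁻¹(0.83) = 0.9542
c = −½·[z(H) + z(FA)] = −0.5 × (0.3585 + 0.9542) = -0.65635
c < 0: the model has a liberal response bias.

c = -0.656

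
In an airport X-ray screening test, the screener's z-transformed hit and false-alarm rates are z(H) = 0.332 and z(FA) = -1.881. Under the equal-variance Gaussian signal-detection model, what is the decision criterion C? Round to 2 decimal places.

c = −½·[z(H) + z(FA)] = −½·(0.332 + (-1.881)) = 0.7745
c > 0: the screener has a conservative response bias.

C = 0.77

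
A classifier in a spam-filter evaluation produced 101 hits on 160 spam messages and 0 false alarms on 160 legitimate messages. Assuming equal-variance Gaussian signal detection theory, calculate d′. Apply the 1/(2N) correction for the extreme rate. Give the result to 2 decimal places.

The false-alarm rate is 0/160 = 0, so apply the 1/(2N) correction: FA → 1/(2·160) = 0.00313.
z(H) = z(0.63125) = 0.335
z(FA) = z(0.00313) = -2.734
d' = 0.335 − (-2.734) = 3.069

d′ = 3.07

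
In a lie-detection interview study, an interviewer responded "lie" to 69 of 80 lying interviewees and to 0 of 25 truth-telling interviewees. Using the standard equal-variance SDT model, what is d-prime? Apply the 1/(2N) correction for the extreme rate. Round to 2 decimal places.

The false-alarm rate is 0/25 = 0, so apply the 1/(2N) correction: FA → 1/(2·25) = 0.02000.
z(H) = z(0.86250) = 1.092
z(FA) = z(0.02000) = -2.054
d' = 1.092 − (-2.054) = 3.146

d-prime = 3.15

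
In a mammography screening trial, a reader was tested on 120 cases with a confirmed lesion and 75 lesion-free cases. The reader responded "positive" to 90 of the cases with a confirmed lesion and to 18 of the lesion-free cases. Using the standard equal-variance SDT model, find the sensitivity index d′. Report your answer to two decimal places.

d′ = 1.38

H = 90/120 = 0.7500
FA = 18/75 = 0.2400
z(0.7500) = 0.674, z(0.2400) = -0.706
d' = z(H) − z(FA) = 0.674 − (-0.706) = 1.380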